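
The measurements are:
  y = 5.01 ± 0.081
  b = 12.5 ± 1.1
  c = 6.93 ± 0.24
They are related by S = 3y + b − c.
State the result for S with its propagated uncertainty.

S is a linear combination, so absolute uncertainties add in quadrature:
  (3·δy)² = 0.0590;  (δb)² = 1.21;  (δc)² = 0.0576
δS = √(1.33) = 1.15
S = 20.6.

20.6 ± 1.15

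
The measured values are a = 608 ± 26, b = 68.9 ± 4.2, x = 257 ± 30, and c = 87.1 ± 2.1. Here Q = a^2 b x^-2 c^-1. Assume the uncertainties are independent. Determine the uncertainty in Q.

Each factor contributes (exponent × relative error)² to (δQ/Q)²:
  (2·δa/a)² = (2×0.0428)² = 0.00731;  (1·δb/b)² = (1×0.0610)² = 0.00372;  (-2·δx/x)² = (-2×0.117)² = 0.0545;  (-1·δc/c)² = (-1×0.0241)² = 0.000581
δQ/Q = √(0.0661) = 0.257
Q = 4.43, so δQ = 0.257 × 4.43 = 1.14.

1.14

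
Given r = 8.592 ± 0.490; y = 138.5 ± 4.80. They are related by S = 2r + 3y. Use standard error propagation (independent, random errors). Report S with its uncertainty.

432.7 ± 14.4

For a sum/difference, combine absolute errors in quadrature:
  (2·δr)² = 0.960;  (3·δy)² = 207
δS = √(208) = 14.4
S = 432.7.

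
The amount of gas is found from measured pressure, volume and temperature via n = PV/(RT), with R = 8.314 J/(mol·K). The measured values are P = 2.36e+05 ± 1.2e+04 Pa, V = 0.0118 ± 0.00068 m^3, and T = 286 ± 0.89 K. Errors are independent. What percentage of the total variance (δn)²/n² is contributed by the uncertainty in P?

(δn/n)² = (1·δP/P)² + (1·δV/V)² + (-1·δT/T)²
  P term: (1×0.0508)² = 0.00259
  V term: (1×0.0576)² = 0.00332
  T term: (-1×0.00311)² = 9.68e-06
Total = 0.00592. Share from P = 0.00259/0.00592 = 0.437.

43.7%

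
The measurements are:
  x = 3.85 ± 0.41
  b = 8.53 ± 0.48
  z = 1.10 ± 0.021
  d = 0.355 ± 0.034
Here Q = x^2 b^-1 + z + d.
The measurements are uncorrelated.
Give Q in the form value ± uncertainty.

3.19 ± 0.385

Let p = x^2·b^-1 = 1.74. δp/p = √((2·δx/x)² + (-1·δb/b)²) = √(0.0454 + 0.00317) = 0.220, so δp = 0.383.
Q = p + z + d: δQ = √(δp² + δz² + δd²) = √(0.147 + 0.000441 + 0.00116) = 0.385
Q = 3.19.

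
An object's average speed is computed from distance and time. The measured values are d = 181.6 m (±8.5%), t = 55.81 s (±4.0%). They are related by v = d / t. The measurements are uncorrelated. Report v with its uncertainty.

3.254 ± 0.306 m/s

Each factor contributes (exponent × relative error)² to (δv/v)²:
  (1·δd/d)² = (1×0.0850)² = 0.00723;  (-1·δt/t)² = (-1×0.0400)² = 0.00160
δv/v = √(0.00883) = 0.0939
v = 3.254 m/s, so δv = 0.0939 × 3.254 = 0.306 m/s.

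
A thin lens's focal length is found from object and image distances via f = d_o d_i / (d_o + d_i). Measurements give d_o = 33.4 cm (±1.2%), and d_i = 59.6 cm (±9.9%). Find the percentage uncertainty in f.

3.64%

∂f/∂d_o = (d_i/(d_o+d_i))² = 0.411;  ∂f/∂d_i = (d_o/(d_o+d_i))² = 0.129
δf = √((∂f/∂d_o · δd_o)² + (∂f/∂d_i · δd_i)²) = √(0.0271 + 0.579) = 0.779 cm
f = 21.4 cm, so δf/f = 0.779/21.4 = 0.0364.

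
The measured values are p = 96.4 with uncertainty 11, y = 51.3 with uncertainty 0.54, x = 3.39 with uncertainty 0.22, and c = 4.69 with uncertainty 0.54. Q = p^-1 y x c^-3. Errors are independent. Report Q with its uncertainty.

Since Q is a product/quotient, work with relative uncertainties:
  (-1·δp/p)² = (-1×0.114)² = 0.0130;  (1·δy/y)² = (1×0.0105)² = 0.000111;  (1·δx/x)² = (1×0.0649)² = 0.00421;  (-3·δc/c)² = (-3×0.115)² = 0.119
δQ/Q = √(0.137) = 0.370
Q = 0.0175, so δQ = 0.370 × 0.0175 = 0.00646.

0.0175 ± 0.00646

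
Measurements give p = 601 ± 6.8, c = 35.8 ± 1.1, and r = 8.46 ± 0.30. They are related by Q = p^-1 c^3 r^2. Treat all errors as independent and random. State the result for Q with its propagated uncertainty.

5460 ± 638

Products/powers → add relative errors in quadrature, weighted by exponent:
  (-1·δp/p)² = (-1×0.0113)² = 0.000128;  (3·δc/c)² = (3×0.0307)² = 0.00850;  (2·δr/r)² = (2×0.0355)² = 0.00503
δQ/Q = √(0.0137) = 0.117
Q = 5460, so δQ = 0.117 × 5460 = 638.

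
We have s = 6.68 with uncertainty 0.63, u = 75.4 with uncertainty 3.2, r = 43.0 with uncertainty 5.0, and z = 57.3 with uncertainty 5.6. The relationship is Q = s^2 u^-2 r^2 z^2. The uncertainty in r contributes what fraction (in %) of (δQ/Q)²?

(δQ/Q)² = (2·δs/s)² + (-2·δu/u)² + (2·δr/r)² + (2·δz/z)²
  s term: (2×0.0943)² = 0.0356
  u term: (-2×0.0424)² = 0.00720
  r term: (2×0.116)² = 0.0541
  z term: (2×0.0977)² = 0.0382
Total = 0.135. Share from r = 0.0541/0.135 = 0.400.

40.0%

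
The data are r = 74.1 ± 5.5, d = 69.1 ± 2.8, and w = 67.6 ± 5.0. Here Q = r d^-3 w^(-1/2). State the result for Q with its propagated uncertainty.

(2.73 ± 0.402) × 10^-5

Q is a product of powers, so relative uncertainties combine in quadrature:
  (1·δr/r)² = (1×0.0742)² = 0.00551;  (-3·δd/d)² = (-3×0.0405)² = 0.0148;  (−½·δw/w)² = (-0.5×0.0740)² = 0.00137
δQ/Q = √(0.0217) = 0.147
Q = 2.73e-05, so δQ = 0.147 × 2.73e-05 = 4.02e-06.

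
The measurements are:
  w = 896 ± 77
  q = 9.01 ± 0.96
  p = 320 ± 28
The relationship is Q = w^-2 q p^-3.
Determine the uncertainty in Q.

1.13e-13

Since Q is a product/quotient, work with relative uncertainties:
  (-2·δw/w)² = (-2×0.0859)² = 0.0295;  (1·δq/q)² = (1×0.107)² = 0.0114;  (-3·δp/p)² = (-3×0.0875)² = 0.0689
δQ/Q = √(0.110) = 0.331
Q = 3.42e-13, so δQ = 0.331 × 3.42e-13 = 1.13e-13.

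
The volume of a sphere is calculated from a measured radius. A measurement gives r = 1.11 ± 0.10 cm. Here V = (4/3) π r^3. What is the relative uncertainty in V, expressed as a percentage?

27.0%

Relative error in a monomial: (δV/V)² = Σ (nᵢ · δxᵢ/xᵢ)².
  (3·δr/r)² = (3×0.0901)² = 0.0730
δV/V = √(0.0730) = 0.270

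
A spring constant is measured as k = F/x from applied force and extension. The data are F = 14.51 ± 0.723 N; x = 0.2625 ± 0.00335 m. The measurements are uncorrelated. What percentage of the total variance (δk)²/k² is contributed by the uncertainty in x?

6.16%

(δk/k)² = (1·δF/F)² + (-1·δx/x)²
  F term: (1×0.0498)² = 0.00248
  x term: (-1×0.0128)² = 0.000163
Total = 0.00265. Share from x = 0.000163/0.00265 = 0.0616.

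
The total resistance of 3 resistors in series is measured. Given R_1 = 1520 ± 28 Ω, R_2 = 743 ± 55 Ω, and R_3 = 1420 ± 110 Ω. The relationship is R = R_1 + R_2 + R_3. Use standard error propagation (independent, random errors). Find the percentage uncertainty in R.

R is a linear combination, so absolute uncertainties add in quadrature:
  (δR_1)² = 784;  (δR_2)² = 3020;  (δR_3)² = 12100
δR = √(15900) = 126 Ω
R = 3680 Ω, so δR/R = 126/3680 = 0.0342.

3.42%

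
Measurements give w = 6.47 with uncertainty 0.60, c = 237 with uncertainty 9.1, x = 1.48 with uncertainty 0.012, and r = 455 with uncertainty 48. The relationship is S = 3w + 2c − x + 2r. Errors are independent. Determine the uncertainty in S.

Absolute uncertainties add in quadrature for a linear combination:
  (3·δw)² = 3.24;  (2·δc)² = 331;  (δx)² = 0.000144;  (2·δr)² = 9220
δS = √(9550) = 97.7

97.7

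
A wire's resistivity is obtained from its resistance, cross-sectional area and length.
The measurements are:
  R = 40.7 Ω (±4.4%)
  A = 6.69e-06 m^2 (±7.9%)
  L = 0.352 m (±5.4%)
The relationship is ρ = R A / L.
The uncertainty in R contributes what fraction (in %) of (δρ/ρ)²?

(δρ/ρ)² = (1·δR/R)² + (1·δA/A)² + (-1·δL/L)²
  R term: (1×0.0440)² = 0.00194
  A term: (1×0.0790)² = 0.00624
  L term: (-1×0.0540)² = 0.00292
Total = 0.0111. Share from R = 0.00194/0.0111 = 0.175.

17.5%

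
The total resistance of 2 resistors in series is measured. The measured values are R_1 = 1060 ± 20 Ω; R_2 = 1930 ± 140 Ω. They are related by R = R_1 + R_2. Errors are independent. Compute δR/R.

0.0473

Sums and differences: (δR)² = Σ (cᵢ δxᵢ)².
  (δR_1)² = 400;  (δR_2)² = 19600
δR = √(20000) = 141 Ω
R = 2990 Ω, so δR/R = 141/2990 = 0.0473.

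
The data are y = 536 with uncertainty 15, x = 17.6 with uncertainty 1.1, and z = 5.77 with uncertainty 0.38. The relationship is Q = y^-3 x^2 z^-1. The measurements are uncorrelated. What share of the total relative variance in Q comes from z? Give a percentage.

(δQ/Q)² = (-3·δy/y)² + (2·δx/x)² + (-1·δz/z)²
  y term: (-3×0.0280)² = 0.00705
  x term: (2×0.0625)² = 0.0156
  z term: (-1×0.0659)² = 0.00434
Total = 0.0270. Share from z = 0.00434/0.0270 = 0.161.

16.1%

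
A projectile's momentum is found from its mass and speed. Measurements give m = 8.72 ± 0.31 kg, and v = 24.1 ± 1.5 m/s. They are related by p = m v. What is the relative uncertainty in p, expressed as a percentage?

7.17%

For a monomial p ∝ m, v, fractional errors add in quadrature:
  (1·δm/m)² = (1×0.0356)² = 0.00126;  (1·δv/v)² = (1×0.0622)² = 0.00387
δp/p = √(0.00514) = 0.0717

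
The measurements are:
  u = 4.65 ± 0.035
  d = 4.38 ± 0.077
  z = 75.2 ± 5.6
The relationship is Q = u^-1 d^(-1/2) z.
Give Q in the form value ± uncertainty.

7.73 ± 0.582

For a monomial Q ∝ u^-1, d^(-1/2), z, fractional errors add in quadrature:
  (-1·δu/u)² = (-1×0.00753)² = 5.67e-05;  (−½·δd/d)² = (-0.5×0.0176)² = 7.73e-05;  (1·δz/z)² = (1×0.0745)² = 0.00555
δQ/Q = √(0.00568) = 0.0754
Q = 7.73, so δQ = 0.0754 × 7.73 = 0.582.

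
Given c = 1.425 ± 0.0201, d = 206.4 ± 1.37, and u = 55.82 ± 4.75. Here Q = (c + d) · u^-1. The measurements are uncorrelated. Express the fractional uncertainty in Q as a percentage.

Let w = c + d = 207.8. δw = √(δc² + δd²) = √(0.000404 + 1.88) = 1.37, so δw/w = 0.00659.
Q is then a monomial in w, u:
δQ/Q = √((δw/w)² + (-1·δu/u)²) = √(4.35e-05 + 0.00724) = 0.0853

8.53%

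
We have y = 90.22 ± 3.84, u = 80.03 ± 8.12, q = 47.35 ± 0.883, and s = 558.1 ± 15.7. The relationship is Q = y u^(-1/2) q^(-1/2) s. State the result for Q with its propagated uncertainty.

818.0 ± 59.3

Each factor contributes (exponent × relative error)² to (δQ/Q)²:
  (1·δy/y)² = (1×0.0426)² = 0.00181;  (−½·δu/u)² = (-0.5×0.101)² = 0.00257;  (−½·δq/q)² = (-0.5×0.0186)² = 8.69e-05;  (1·δs/s)² = (1×0.0281)² = 0.000791
δQ/Q = √(0.00526) = 0.0726
Q = 818.0, so δQ = 0.0726 × 818.0 = 59.3.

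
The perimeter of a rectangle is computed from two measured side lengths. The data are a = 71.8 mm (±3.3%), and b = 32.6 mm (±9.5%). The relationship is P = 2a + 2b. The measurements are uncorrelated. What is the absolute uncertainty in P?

7.80 mm

Absolute uncertainties add in quadrature for a linear combination:
  (2·δa)² = 22.5;  (2·δb)² = 38.4
δP = √(60.8) = 7.80 mm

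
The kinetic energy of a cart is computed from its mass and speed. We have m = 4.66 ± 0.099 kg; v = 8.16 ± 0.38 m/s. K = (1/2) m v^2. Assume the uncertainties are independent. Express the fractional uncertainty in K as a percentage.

9.55%

Since K is a product/quotient, work with relative uncertainties:
  (1·δm/m)² = (1×0.0212)² = 0.000451;  (2·δv/v)² = (2×0.0466)² = 0.00867
δK/K = √(0.00913) = 0.0955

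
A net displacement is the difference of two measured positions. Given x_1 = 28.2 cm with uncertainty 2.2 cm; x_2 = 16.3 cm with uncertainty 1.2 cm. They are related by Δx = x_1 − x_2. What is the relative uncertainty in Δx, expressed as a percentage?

Δx is a linear combination, so absolute uncertainties add in quadrature:
  (δx_1)² = 4.84;  (δx_2)² = 1.44
δΔx = √(6.28) = 2.51 cm
Δx = 11.9 cm, so δΔx/Δx = 2.51/11.9 = 0.211.

21.1%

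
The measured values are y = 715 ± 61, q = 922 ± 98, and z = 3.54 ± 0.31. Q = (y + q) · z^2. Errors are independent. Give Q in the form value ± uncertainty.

Let u = y + q = 1640. δu = √(δy² + δq²) = √(3720 + 9600) = 115, so δu/u = 0.0705.
Q is then a monomial in u, z:
δQ/Q = √((δu/u)² + (2·δz/z)²) = √(0.00497 + 0.0307) = 0.189
Q = 20500, so δQ = 0.189 × 20500 = 3870.

20500 ± 3870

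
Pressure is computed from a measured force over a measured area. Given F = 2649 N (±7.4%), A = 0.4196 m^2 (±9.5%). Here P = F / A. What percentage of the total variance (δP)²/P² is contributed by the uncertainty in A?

62.2%

(δP/P)² = (1·δF/F)² + (-1·δA/A)²
  F term: (1×0.0740)² = 0.00548
  A term: (-1×0.0950)² = 0.00902
Total = 0.0145. Share from A = 0.00902/0.0145 = 0.622.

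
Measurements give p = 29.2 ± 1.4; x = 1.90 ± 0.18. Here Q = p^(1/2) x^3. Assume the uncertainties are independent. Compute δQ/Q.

Since Q is a product/quotient, work with relative uncertainties:
  (½·δp/p)² = (0.5×0.0479)² = 0.000575;  (3·δx/x)² = (3×0.0947)² = 0.0808
δQ/Q = √(0.0814) = 0.285

0.285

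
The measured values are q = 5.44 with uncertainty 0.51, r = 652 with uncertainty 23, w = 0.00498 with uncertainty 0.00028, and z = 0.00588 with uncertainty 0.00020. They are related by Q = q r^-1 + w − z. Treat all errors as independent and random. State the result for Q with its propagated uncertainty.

0.00744 ± 0.000904

Let p = q·r^-1 = 0.00834. δp/p = √((1·δq/q)² + (-1·δr/r)²) = √(0.00879 + 0.00124) = 0.100, so δp = 0.000836.
Q = p + w − z: δQ = √(δp² + δw² + δz²) = √(6.98e-07 + 7.84e-08 + 4e-08) = 0.000904
Q = 0.00744.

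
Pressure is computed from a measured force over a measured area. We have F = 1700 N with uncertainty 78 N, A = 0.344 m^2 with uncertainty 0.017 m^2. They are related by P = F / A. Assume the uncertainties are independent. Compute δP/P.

0.0674

Since P is a product/quotient, work with relative uncertainties:
  (1·δF/F)² = (1×0.0459)² = 0.00211;  (-1·δA/A)² = (-1×0.0494)² = 0.00244
δP/P = √(0.00455) = 0.0674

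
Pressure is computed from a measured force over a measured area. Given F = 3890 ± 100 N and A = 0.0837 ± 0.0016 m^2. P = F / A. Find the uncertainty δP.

1490 Pa

Since P is a product/quotient, work with relative uncertainties:
  (1·δF/F)² = (1×0.0257)² = 0.000661;  (-1·δA/A)² = (-1×0.0191)² = 0.000365
δP/P = √(0.00103) = 0.0320
P = 46500 Pa, so δP = 0.0320 × 46500 = 1490 Pa.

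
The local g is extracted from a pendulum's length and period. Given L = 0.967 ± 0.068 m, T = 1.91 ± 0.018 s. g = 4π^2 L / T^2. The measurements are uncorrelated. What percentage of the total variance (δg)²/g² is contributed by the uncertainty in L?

(δg/g)² = (1·δL/L)² + (-2·δT/T)²
  L term: (1×0.0703)² = 0.00494
  T term: (-2×0.00942)² = 0.000355
Total = 0.00530. Share from L = 0.00494/0.00530 = 0.933.

93.3%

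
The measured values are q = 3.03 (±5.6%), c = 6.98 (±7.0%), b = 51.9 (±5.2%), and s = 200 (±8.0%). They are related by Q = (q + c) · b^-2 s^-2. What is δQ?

Let u = q + c = 10.0. δu = √(δq² + δc²) = √(0.0288 + 0.239) = 0.517, so δu/u = 0.0517.
Q is then a monomial in u, b, s:
δQ/Q = √((δu/u)² + (-2·δb/b)² + (-2·δs/s)²) = √(0.00267 + 0.0108 + 0.0256) = 0.198
Q = 9.29e-08, so δQ = 0.198 × 9.29e-08 = 1.84e-08.

1.84e-08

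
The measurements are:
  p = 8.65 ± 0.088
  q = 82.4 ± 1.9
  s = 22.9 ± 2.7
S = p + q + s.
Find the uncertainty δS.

Absolute uncertainties add in quadrature for a linear combination:
  (δp)² = 0.00774;  (δq)² = 3.61;  (δs)² = 7.29
δS = √(10.9) = 3.30

3.30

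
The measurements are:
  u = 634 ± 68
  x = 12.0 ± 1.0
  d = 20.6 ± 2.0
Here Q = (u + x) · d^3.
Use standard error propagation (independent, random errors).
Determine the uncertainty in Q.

Let w = u + x = 646. δw = √(δu² + δx²) = √(4620 + 1.00) = 68.0, so δw/w = 0.105.
Q is then a monomial in w, d:
δQ/Q = √((δw/w)² + (3·δd/d)²) = √(0.0111 + 0.0848) = 0.310
Q = 5.65e+06, so δQ = 0.310 × 5.65e+06 = 1.75e+06.

1.75e+06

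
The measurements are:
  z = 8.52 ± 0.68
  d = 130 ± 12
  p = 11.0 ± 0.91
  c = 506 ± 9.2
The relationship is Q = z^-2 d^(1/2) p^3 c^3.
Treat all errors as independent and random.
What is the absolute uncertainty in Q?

8.22e+09

Products/powers → add relative errors in quadrature, weighted by exponent:
  (-2·δz/z)² = (-2×0.0798)² = 0.0255;  (½·δd/d)² = (0.5×0.0923)² = 0.00213;  (3·δp/p)² = (3×0.0827)² = 0.0616;  (3·δc/c)² = (3×0.0182)² = 0.00298
δQ/Q = √(0.0922) = 0.304
Q = 2.71e+10, so δQ = 0.304 × 2.71e+10 = 8.22e+09.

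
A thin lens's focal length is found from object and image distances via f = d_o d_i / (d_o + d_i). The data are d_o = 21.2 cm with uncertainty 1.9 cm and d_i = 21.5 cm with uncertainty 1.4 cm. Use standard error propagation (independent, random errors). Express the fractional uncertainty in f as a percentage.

5.55%

∂f/∂d_o = (d_i/(d_o+d_i))² = 0.254;  ∂f/∂d_i = (d_o/(d_o+d_i))² = 0.246
δf = √((∂f/∂d_o · δd_o)² + (∂f/∂d_i · δd_i)²) = √(0.232 + 0.119) = 0.593 cm
f = 10.7 cm, so δf/f = 0.593/10.7 = 0.0555.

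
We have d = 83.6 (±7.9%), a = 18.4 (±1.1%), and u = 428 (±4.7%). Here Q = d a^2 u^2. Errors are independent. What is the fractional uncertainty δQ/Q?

0.125

Each factor contributes (exponent × relative error)² to (δQ/Q)²:
  (1·δd/d)² = (1×0.0790)² = 0.00624;  (2·δa/a)² = (2×0.0110)² = 0.000484;  (2·δu/u)² = (2×0.0470)² = 0.00884
δQ/Q = √(0.0156) = 0.125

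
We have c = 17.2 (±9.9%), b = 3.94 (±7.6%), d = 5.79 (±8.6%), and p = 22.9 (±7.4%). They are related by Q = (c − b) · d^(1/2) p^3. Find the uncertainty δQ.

1e+05

Let u = c − b = 13.3. δu = √(δc² + δb²) = √(2.90 + 0.0897) = 1.73, so δu/u = 0.130.
Q is then a monomial in u, d, p:
δQ/Q = √((δu/u)² + (½·δd/d)² + (3·δp/p)²) = √(0.0170 + 0.00185 + 0.0493) = 0.261
Q = 3.83e+05, so δQ = 0.261 × 3.83e+05 = 1e+05.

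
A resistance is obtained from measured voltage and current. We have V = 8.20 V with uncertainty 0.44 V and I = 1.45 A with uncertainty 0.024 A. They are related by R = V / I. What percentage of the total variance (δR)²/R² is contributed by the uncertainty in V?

91.3%

(δR/R)² = (1·δV/V)² + (-1·δI/I)²
  V term: (1×0.0537)² = 0.00288
  I term: (-1×0.0166)² = 0.000274
Total = 0.00315. Share from V = 0.00288/0.00315 = 0.913.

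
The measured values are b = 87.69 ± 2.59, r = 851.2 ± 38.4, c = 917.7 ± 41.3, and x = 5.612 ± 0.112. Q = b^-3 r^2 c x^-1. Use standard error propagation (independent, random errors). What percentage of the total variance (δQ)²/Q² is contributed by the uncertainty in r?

(δQ/Q)² = (-3·δb/b)² + (2·δr/r)² + (1·δc/c)² + (-1·δx/x)²
  b term: (-3×0.0295)² = 0.00785
  r term: (2×0.0451)² = 0.00814
  c term: (1×0.0450)² = 0.00203
  x term: (-1×0.0200)² = 0.000398
Total = 0.0184. Share from r = 0.00814/0.0184 = 0.442.

44.2%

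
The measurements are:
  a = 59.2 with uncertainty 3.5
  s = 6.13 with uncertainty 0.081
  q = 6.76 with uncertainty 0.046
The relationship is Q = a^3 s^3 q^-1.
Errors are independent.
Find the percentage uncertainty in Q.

18.2%

Q is a product of powers, so relative uncertainties combine in quadrature:
  (3·δa/a)² = (3×0.0591)² = 0.0315;  (3·δs/s)² = (3×0.0132)² = 0.00157;  (-1·δq/q)² = (-1×0.00680)² = 4.63e-05
δQ/Q = √(0.0331) = 0.182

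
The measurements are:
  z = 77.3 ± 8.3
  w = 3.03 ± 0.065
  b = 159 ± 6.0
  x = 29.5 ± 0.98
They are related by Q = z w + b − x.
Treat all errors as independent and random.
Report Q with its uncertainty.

364 ± 26.4

Let p = z·w = 234. δp/p = √((1·δz/z)² + (1·δw/w)²) = √(0.0115 + 0.000460) = 0.109, so δp = 25.6.
Q = p + b − x: δQ = √(δp² + δb² + δx²) = √(658 + 36.0 + 0.960) = 26.4
Q = 364.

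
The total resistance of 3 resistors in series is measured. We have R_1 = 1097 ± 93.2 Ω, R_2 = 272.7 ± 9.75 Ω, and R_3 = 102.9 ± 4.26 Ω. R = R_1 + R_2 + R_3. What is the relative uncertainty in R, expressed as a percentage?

6.37%

For a sum/difference, combine absolute errors in quadrature:
  (δR_1)² = 8690;  (δR_2)² = 95.1;  (δR_3)² = 18.1
δR = √(8800) = 93.8 Ω
R = 1473 Ω, so δR/R = 93.8/1473 = 0.0637.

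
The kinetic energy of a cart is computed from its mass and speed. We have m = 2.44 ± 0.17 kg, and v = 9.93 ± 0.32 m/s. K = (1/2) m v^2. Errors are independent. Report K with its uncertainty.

K is a product of powers, so relative uncertainties combine in quadrature:
  (1·δm/m)² = (1×0.0697)² = 0.00485;  (2·δv/v)² = (2×0.0322)² = 0.00415
δK/K = √(0.00901) = 0.0949
K = 120 J, so δK = 0.0949 × 120 = 11.4 J.

120 ± 11.4 J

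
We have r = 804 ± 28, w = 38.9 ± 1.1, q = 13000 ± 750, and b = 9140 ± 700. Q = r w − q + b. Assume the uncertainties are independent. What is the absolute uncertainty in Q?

Let p = r·w = 31300. δp/p = √((1·δr/r)² + (1·δw/w)²) = √(0.00121 + 0.000800) = 0.0449, so δp = 1400.
Q = p − q + b: δQ = √(δp² + δq² + δb²) = √(1.97e+06 + 5.62e+05 + 4.9e+05) = 1740

1740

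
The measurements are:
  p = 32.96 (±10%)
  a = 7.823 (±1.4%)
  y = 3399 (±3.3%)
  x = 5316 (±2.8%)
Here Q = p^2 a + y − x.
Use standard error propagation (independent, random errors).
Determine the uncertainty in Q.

Let w = p^2·a = 8499. δw/w = √((2·δp/p)² + (1·δa/a)²) = √(0.0400 + 0.000196) = 0.200, so δw = 1700.
Q = w + y − x: δQ = √(δw² + δy² + δx²) = √(2.9e+06 + 12600 + 22200) = 1710

1710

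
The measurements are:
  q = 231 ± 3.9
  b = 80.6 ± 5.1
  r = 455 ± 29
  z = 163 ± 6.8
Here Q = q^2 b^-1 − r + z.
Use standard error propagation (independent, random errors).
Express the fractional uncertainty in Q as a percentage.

15.1%

Let p = q^2·b^-1 = 662. δp/p = √((2·δq/q)² + (-1·δb/b)²) = √(0.00114 + 0.00400) = 0.0717, so δp = 47.5.
Q = p − r + z: δQ = √(δp² + δr² + δz²) = √(2250 + 841 + 46.2) = 56.1
Q = 370, so δQ/Q = 56.1/370 = 0.151.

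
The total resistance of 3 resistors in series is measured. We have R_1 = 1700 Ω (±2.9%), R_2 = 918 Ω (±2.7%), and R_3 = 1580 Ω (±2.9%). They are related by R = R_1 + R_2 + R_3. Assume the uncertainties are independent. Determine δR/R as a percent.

For a sum/difference, combine absolute errors in quadrature:
  (δR_1)² = 2430;  (δR_2)² = 614;  (δR_3)² = 2100
δR = √(5140) = 71.7 Ω
R = 4200 Ω, so δR/R = 71.7/4200 = 0.0171.

1.71%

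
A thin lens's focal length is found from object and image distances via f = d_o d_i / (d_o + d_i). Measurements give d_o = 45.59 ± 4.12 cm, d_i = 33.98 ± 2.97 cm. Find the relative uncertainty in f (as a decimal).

∂f/∂d_o = (d_i/(d_o+d_i))² = 0.182;  ∂f/∂d_i = (d_o/(d_o+d_i))² = 0.328
δf = √((∂f/∂d_o · δd_o)² + (∂f/∂d_i · δd_i)²) = √(0.565 + 0.951) = 1.23 cm
f = 19.47 cm, so δf/f = 1.23/19.47 = 0.0632.

0.0632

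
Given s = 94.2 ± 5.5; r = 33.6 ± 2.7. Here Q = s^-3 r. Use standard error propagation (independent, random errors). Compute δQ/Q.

Each factor contributes (exponent × relative error)² to (δQ/Q)²:
  (-3·δs/s)² = (-3×0.0584)² = 0.0307;  (1·δr/r)² = (1×0.0804)² = 0.00646
δQ/Q = √(0.0371) = 0.193

0.193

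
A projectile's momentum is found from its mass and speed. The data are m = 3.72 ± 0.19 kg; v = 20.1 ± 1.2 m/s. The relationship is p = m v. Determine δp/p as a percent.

7.86%

For a monomial p ∝ m, v, fractional errors add in quadrature:
  (1·δm/m)² = (1×0.0511)² = 0.00261;  (1·δv/v)² = (1×0.0597)² = 0.00356
δp/p = √(0.00617) = 0.0786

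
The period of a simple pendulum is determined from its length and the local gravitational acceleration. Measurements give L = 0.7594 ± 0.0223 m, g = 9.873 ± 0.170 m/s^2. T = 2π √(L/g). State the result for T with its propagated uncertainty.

1.743 ± 0.0297 s

Relative error in a monomial: (δT/T)² = Σ (nᵢ · δxᵢ/xᵢ)².
  (½·δL/L)² = (0.5×0.0294)² = 0.000216;  (−½·δg/g)² = (-0.5×0.0172)² = 7.41e-05
δT/T = √(0.000290) = 0.0170
T = 1.743 s, so δT = 0.0170 × 1.743 = 0.0297 s.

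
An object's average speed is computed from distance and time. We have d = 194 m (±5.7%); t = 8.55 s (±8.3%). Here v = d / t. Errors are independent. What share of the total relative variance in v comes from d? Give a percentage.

(δv/v)² = (1·δd/d)² + (-1·δt/t)²
  d term: (1×0.0570)² = 0.00325
  t term: (-1×0.0830)² = 0.00689
Total = 0.0101. Share from d = 0.00325/0.0101 = 0.320.

32.0%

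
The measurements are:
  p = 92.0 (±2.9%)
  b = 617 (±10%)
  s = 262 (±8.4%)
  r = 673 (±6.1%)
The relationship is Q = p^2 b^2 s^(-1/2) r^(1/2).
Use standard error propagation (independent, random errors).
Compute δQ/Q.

0.215

Products/powers → add relative errors in quadrature, weighted by exponent:
  (2·δp/p)² = (2×0.0290)² = 0.00336;  (2·δb/b)² = (2×0.100)² = 0.0400;  (−½·δs/s)² = (-0.5×0.0840)² = 0.00176;  (½·δr/r)² = (0.5×0.0610)² = 0.000930
δQ/Q = √(0.0461) = 0.215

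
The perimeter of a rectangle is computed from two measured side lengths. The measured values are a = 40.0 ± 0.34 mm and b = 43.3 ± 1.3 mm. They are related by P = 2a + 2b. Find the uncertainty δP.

Sums and differences: (δP)² = Σ (cᵢ δxᵢ)².
  (2·δa)² = 0.462;  (2·δb)² = 6.76
δP = √(7.22) = 2.69 mm

2.69 mm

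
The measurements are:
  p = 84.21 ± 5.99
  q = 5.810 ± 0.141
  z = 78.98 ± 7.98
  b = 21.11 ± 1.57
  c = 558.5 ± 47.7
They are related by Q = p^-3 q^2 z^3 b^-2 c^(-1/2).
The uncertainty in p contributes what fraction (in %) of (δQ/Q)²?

27.8%

(δQ/Q)² = (-3·δp/p)² + (2·δq/q)² + (3·δz/z)² + (-2·δb/b)² + (−½·δc/c)²
  p term: (-3×0.0711)² = 0.0455
  q term: (2×0.0243)² = 0.00236
  z term: (3×0.101)² = 0.0919
  b term: (-2×0.0744)² = 0.0221
  c term: (-0.5×0.0854)² = 0.00182
Total = 0.164. Share from p = 0.0455/0.164 = 0.278.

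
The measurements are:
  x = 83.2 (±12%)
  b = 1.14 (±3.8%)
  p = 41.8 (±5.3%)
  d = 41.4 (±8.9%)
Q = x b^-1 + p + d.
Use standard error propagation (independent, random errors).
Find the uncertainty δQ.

Let w = x·b^-1 = 73.0. δw/w = √((1·δx/x)² + (-1·δb/b)²) = √(0.0144 + 0.00144) = 0.126, so δw = 9.19.
Q = w + p + d: δQ = √(δw² + δp² + δd²) = √(84.4 + 4.91 + 13.6) = 10.1

10.1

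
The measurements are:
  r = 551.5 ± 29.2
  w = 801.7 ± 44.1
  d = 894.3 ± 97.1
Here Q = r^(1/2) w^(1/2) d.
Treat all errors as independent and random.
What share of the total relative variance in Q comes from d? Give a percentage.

(δQ/Q)² = (½·δr/r)² + (½·δw/w)² + (1·δd/d)²
  r term: (0.5×0.0529)² = 0.000701
  w term: (0.5×0.0550)² = 0.000756
  d term: (1×0.109)² = 0.0118
Total = 0.0132. Share from d = 0.0118/0.0132 = 0.890.

89.0%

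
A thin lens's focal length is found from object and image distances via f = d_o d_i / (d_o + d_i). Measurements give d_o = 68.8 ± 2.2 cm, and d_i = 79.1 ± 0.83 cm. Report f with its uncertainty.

∂f/∂d_o = (d_i/(d_o+d_i))² = 0.286;  ∂f/∂d_i = (d_o/(d_o+d_i))² = 0.216
δf = √((∂f/∂d_o · δd_o)² + (∂f/∂d_i · δd_i)²) = √(0.396 + 0.0323) = 0.654 cm
f = 36.8 cm.

36.8 ± 0.654 cm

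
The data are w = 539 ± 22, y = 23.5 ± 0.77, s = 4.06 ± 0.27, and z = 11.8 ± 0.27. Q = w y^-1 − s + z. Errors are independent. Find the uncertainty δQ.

Let p = w·y^-1 = 22.9. δp/p = √((1·δw/w)² + (-1·δy/y)²) = √(0.00167 + 0.00107) = 0.0523, so δp = 1.20.
Q = p − s + z: δQ = √(δp² + δs² + δz²) = √(1.44 + 0.0729 + 0.0729) = 1.26

1.26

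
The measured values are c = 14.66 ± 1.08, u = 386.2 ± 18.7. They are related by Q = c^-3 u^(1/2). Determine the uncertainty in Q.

0.00139

Products/powers → add relative errors in quadrature, weighted by exponent:
  (-3·δc/c)² = (-3×0.0737)² = 0.0488;  (½·δu/u)² = (0.5×0.0484)² = 0.000586
δQ/Q = √(0.0494) = 0.222
Q = 0.006237, so δQ = 0.222 × 0.006237 = 0.00139.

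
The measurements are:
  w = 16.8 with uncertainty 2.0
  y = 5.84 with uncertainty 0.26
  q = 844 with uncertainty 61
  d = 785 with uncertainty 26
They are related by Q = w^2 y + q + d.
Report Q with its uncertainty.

3280 ± 405

Let p = w^2·y = 1650. δp/p = √((2·δw/w)² + (1·δy/y)²) = √(0.0567 + 0.00198) = 0.242, so δp = 399.
Q = p + q + d: δQ = √(δp² + δq² + δd²) = √(1.59e+05 + 3720 + 676) = 405
Q = 3280.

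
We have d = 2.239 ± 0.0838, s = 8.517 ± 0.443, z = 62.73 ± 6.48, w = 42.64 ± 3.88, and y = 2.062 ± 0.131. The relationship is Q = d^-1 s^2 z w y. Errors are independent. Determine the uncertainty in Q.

Each factor contributes (exponent × relative error)² to (δQ/Q)²:
  (-1·δd/d)² = (-1×0.0374)² = 0.00140;  (2·δs/s)² = (2×0.0520)² = 0.0108;  (1·δz/z)² = (1×0.103)² = 0.0107;  (1·δw/w)² = (1×0.0910)² = 0.00828;  (1·δy/y)² = (1×0.0635)² = 0.00404
δQ/Q = √(0.0352) = 0.188
Q = 178700, so δQ = 0.188 × 178700 = 33500.

33500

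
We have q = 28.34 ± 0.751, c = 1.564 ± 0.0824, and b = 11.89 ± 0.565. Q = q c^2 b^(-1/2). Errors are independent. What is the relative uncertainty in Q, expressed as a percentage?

11.1%

Q is a product of powers, so relative uncertainties combine in quadrature:
  (1·δq/q)² = (1×0.0265)² = 0.000702;  (2·δc/c)² = (2×0.0527)² = 0.0111;  (−½·δb/b)² = (-0.5×0.0475)² = 0.000565
δQ/Q = √(0.0124) = 0.111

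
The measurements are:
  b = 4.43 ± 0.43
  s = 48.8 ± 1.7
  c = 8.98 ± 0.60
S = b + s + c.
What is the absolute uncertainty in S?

Absolute uncertainties add in quadrature for a linear combination:
  (δb)² = 0.185;  (δs)² = 2.89;  (δc)² = 0.360
δS = √(3.43) = 1.85

1.85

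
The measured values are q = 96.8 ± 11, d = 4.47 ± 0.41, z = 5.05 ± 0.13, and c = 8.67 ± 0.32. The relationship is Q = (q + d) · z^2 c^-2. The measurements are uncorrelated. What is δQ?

Let u = q + d = 101. δu = √(δq² + δd²) = √(121 + 0.168) = 11.0, so δu/u = 0.109.
Q is then a monomial in u, z, c:
δQ/Q = √((δu/u)² + (2·δz/z)² + (-2·δc/c)²) = √(0.0118 + 0.00265 + 0.00545) = 0.141
Q = 34.4, so δQ = 0.141 × 34.4 = 4.85.

4.85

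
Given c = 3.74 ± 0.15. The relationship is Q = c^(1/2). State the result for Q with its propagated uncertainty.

Since Q is a product/quotient, work with relative uncertainties:
  (½·δc/c)² = (0.5×0.0401)² = 0.000402
δQ/Q = √(0.000402) = 0.0201
Q = 1.93, so δQ = 0.0201 × 1.93 = 0.0388.

1.93 ± 0.0388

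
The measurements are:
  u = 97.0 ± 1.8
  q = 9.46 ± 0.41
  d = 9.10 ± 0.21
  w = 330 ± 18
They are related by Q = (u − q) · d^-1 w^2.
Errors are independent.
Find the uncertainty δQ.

Let h = u − q = 87.5. δh = √(δu² + δq²) = √(3.24 + 0.168) = 1.85, so δh/h = 0.0211.
Q is then a monomial in h, d, w:
δQ/Q = √((δh/h)² + (-1·δd/d)² + (2·δw/w)²) = √(0.000445 + 0.000533 + 0.0119) = 0.113
Q = 1.05e+06, so δQ = 0.113 × 1.05e+06 = 1.19e+05.

1.19e+05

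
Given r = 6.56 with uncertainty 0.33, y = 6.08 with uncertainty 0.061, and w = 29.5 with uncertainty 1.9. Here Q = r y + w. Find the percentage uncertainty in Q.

Let p = r·y = 39.9. δp/p = √((1·δr/r)² + (1·δy/y)²) = √(0.00253 + 0.000101) = 0.0513, so δp = 2.05.
Q = p + w: δQ = √(δp² + δw²) = √(4.19 + 3.61) = 2.79
Q = 69.4, so δQ/Q = 2.79/69.4 = 0.0402.

4.02%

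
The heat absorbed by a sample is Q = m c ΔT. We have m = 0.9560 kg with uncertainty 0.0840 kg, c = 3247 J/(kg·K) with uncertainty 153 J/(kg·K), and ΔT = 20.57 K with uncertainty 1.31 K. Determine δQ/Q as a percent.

11.8%

Each factor contributes (exponent × relative error)² to (δQ/Q)²:
  (1·δm/m)² = (1×0.0879)² = 0.00772;  (1·δc/c)² = (1×0.0471)² = 0.00222;  (1·δΔT/ΔT)² = (1×0.0637)² = 0.00406
δQ/Q = √(0.0140) = 0.118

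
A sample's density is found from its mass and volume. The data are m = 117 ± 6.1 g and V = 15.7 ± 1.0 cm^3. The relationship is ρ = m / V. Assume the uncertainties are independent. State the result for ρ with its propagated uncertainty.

Products/powers → add relative errors in quadrature, weighted by exponent:
  (1·δm/m)² = (1×0.0521)² = 0.00272;  (-1·δV/V)² = (-1×0.0637)² = 0.00406
δρ/ρ = √(0.00678) = 0.0823
ρ = 7.45 g/cm^3, so δρ = 0.0823 × 7.45 = 0.613 g/cm^3.

7.45 ± 0.613 g/cm^3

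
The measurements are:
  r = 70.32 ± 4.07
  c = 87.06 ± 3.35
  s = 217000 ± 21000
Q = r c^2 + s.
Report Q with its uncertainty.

Let p = r·c^2 = 533000. δp/p = √((1·δr/r)² + (2·δc/c)²) = √(0.00335 + 0.00592) = 0.0963, so δp = 51300.
Q = p + s: δQ = √(δp² + δs²) = √(2.63e+09 + 4.41e+08) = 55500
Q = 750000.

750000 ± 55500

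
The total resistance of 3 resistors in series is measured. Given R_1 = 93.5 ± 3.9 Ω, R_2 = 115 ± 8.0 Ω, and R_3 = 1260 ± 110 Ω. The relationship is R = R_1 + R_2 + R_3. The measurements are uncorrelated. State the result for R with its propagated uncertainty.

Absolute uncertainties add in quadrature for a linear combination:
  (δR_1)² = 15.2;  (δR_2)² = 64.0;  (δR_3)² = 12100
δR = √(12200) = 110 Ω
R = 1470 Ω.

1470 ± 110 Ω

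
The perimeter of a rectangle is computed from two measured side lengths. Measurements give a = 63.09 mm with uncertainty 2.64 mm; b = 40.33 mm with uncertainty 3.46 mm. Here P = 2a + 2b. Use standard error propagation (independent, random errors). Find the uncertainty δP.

8.70 mm

Each term contributes (cᵢ δxᵢ)² to (δP)²:
  (2·δa)² = 27.9;  (2·δb)² = 47.9
δP = √(75.8) = 8.70 mm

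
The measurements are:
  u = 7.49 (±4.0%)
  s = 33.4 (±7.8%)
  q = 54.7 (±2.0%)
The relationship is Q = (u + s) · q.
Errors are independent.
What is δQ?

Let w = u + s = 40.9. δw = √(δu² + δs²) = √(0.0898 + 6.79) = 2.62, so δw/w = 0.0641.
Q is then a monomial in w, q:
δQ/Q = √((δw/w)² + (1·δq/q)²) = √(0.00411 + 0.000400) = 0.0672
Q = 2240, so δQ = 0.0672 × 2240 = 150.

150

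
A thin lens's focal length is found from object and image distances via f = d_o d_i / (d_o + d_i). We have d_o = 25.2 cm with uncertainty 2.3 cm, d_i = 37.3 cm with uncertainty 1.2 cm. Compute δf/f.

0.0560

∂f/∂d_o = (d_i/(d_o+d_i))² = 0.356;  ∂f/∂d_i = (d_o/(d_o+d_i))² = 0.163
δf = √((∂f/∂d_o · δd_o)² + (∂f/∂d_i · δd_i)²) = √(0.671 + 0.0381) = 0.842 cm
f = 15.0 cm, so δf/f = 0.842/15.0 = 0.0560.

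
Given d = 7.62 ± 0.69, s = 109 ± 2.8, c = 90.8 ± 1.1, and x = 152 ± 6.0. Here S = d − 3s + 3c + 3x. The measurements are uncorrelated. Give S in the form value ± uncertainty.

409 ± 20.1

For a sum/difference, combine absolute errors in quadrature:
  (δd)² = 0.476;  (3·δs)² = 70.6;  (3·δc)² = 10.9;  (3·δx)² = 324
δS = √(406) = 20.1
S = 409.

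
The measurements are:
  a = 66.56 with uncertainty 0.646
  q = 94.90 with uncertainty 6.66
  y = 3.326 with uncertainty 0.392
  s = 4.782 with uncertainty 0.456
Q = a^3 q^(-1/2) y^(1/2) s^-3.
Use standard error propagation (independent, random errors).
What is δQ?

Since Q is a product/quotient, work with relative uncertainties:
  (3·δa/a)² = (3×0.00971)² = 0.000848;  (−½·δq/q)² = (-0.5×0.0702)² = 0.00123;  (½·δy/y)² = (0.5×0.118)² = 0.00347;  (-3·δs/s)² = (-3×0.0954)² = 0.0818
δQ/Q = √(0.0874) = 0.296
Q = 504.8, so δQ = 0.296 × 504.8 = 149.

149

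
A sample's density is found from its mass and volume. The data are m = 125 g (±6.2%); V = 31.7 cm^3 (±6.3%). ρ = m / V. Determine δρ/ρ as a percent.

Each factor contributes (exponent × relative error)² to (δρ/ρ)²:
  (1·δm/m)² = (1×0.0620)² = 0.00384;  (-1·δV/V)² = (-1×0.0630)² = 0.00397
δρ/ρ = √(0.00781) = 0.0884

8.84%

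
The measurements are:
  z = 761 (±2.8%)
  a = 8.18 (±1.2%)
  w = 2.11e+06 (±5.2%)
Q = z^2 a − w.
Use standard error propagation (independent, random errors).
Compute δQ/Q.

Let p = z^2·a = 4.74e+06. δp/p = √((2·δz/z)² + (1·δa/a)²) = √(0.00314 + 0.000144) = 0.0573, so δp = 2.71e+05.
Q = p − w: δQ = √(δp² + δw²) = √(7.36e+10 + 1.2e+10) = 2.93e+05
Q = 2.63e+06, so δQ/Q = 2.93e+05/2.63e+06 = 0.111.

0.111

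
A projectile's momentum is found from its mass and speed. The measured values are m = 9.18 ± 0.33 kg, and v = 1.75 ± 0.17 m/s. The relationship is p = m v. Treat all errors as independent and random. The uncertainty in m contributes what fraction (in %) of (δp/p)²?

(δp/p)² = (1·δm/m)² + (1·δv/v)²
  m term: (1×0.0359)² = 0.00129
  v term: (1×0.0971)² = 0.00944
Total = 0.0107. Share from m = 0.00129/0.0107 = 0.120.

12.0%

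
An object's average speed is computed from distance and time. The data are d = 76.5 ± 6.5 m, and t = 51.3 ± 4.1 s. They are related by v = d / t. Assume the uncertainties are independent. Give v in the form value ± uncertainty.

1.49 ± 0.174 m/s

Since v is a product/quotient, work with relative uncertainties:
  (1·δd/d)² = (1×0.0850)² = 0.00722;  (-1·δt/t)² = (-1×0.0799)² = 0.00639
δv/v = √(0.0136) = 0.117
v = 1.49 m/s, so δv = 0.117 × 1.49 = 0.174 m/s.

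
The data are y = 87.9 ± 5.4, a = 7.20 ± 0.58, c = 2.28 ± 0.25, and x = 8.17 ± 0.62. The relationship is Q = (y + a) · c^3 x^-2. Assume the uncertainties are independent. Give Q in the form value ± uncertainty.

Let u = y + a = 95.1. δu = √(δy² + δa²) = √(29.2 + 0.336) = 5.43, so δu/u = 0.0571.
Q is then a monomial in u, c, x:
δQ/Q = √((δu/u)² + (3·δc/c)² + (-2·δx/x)²) = √(0.00326 + 0.108 + 0.0230) = 0.367
Q = 16.9, so δQ = 0.367 × 16.9 = 6.19.

16.9 ± 6.19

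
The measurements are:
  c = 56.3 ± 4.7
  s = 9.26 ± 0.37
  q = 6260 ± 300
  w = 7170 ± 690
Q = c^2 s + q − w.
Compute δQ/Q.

Let p = c^2·s = 29400. δp/p = √((2·δc/c)² + (1·δs/s)²) = √(0.0279 + 0.00160) = 0.172, so δp = 5040.
Q = p + q − w: δQ = √(δp² + δq² + δw²) = √(2.54e+07 + 90000 + 4.76e+05) = 5090
Q = 28400, so δQ/Q = 5090/28400 = 0.179.

0.179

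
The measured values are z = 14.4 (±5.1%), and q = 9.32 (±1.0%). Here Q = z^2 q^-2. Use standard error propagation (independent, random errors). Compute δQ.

Relative error in a monomial: (δQ/Q)² = Σ (nᵢ · δxᵢ/xᵢ)².
  (2·δz/z)² = (2×0.0510)² = 0.0104;  (-2·δq/q)² = (-2×0.0100)² = 0.000400
δQ/Q = √(0.0108) = 0.104
Q = 2.39, so δQ = 0.104 × 2.39 = 0.248.

0.248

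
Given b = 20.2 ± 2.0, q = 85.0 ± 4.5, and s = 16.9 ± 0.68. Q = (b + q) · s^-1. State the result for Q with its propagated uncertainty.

Let u = b + q = 105. δu = √(δb² + δq²) = √(4.00 + 20.2) = 4.92, so δu/u = 0.0468.
Q is then a monomial in u, s:
δQ/Q = √((δu/u)² + (-1·δs/s)²) = √(0.00219 + 0.00162) = 0.0617
Q = 6.22, so δQ = 0.0617 × 6.22 = 0.384.

6.22 ± 0.384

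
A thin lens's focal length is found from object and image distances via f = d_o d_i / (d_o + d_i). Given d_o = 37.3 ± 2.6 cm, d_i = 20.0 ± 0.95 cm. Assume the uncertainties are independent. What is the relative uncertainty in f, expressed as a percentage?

∂f/∂d_o = (d_i/(d_o+d_i))² = 0.122;  ∂f/∂d_i = (d_o/(d_o+d_i))² = 0.424
δf = √((∂f/∂d_o · δd_o)² + (∂f/∂d_i · δd_i)²) = √(0.100 + 0.162) = 0.512 cm
f = 13.0 cm, so δf/f = 0.512/13.0 = 0.0393.

3.93%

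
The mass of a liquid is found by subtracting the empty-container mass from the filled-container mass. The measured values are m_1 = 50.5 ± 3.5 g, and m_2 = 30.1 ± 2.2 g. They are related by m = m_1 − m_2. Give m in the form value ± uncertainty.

m is a linear combination, so absolute uncertainties add in quadrature:
  (δm_1)² = 12.2;  (δm_2)² = 4.84
δm = √(17.1) = 4.13 g
m = 20.4 g.

20.4 ± 4.13 g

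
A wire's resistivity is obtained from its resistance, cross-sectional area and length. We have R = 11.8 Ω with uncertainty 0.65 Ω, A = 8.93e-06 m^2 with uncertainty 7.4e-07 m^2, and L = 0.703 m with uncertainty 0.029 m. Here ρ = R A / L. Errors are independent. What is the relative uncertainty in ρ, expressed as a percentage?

For a monomial ρ ∝ R, A, L^-1, fractional errors add in quadrature:
  (1·δR/R)² = (1×0.0551)² = 0.00303;  (1·δA/A)² = (1×0.0829)² = 0.00687;  (-1·δL/L)² = (-1×0.0413)² = 0.00170
δρ/ρ = √(0.0116) = 0.108

10.8%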